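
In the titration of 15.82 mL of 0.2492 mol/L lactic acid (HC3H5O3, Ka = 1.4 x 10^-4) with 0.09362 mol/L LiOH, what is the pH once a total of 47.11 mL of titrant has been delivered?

n(acid) = 0.2492 x 0.01582 = 0.003942 mol; n(LiOH) added = 0.09362 x 0.04711 = 0.004410 mol.
Base is in excess by 0.004410 - 0.003942 = 0.0004681 mol in a total volume of 0.06293 L.
[OH^-] = 0.0004681/0.06293 = 0.007438 M, so pOH = 2.13 and pH = 14.00 - 2.13 = 11.87.

11.87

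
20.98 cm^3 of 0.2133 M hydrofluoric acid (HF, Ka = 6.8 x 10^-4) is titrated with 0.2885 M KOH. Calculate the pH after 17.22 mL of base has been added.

n(acid) = 0.2133 x 0.02098 = 0.004475 mol; n(KOH) added = 0.2885 x 0.01722 = 0.004968 mol.
Base is in excess by 0.004968 - 0.004475 = 0.0004929 mol in a total volume of 0.03820 L.
[OH^-] = 0.0004929/0.03820 = 0.01290 M, so pOH = 1.89 and pH = 14.00 - 1.89 = 12.11.

12.11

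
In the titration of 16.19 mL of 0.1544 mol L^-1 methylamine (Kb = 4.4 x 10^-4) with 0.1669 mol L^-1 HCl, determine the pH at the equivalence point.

n(CH3NH2) = 0.1544 x 0.01619 = 0.002500 mol; V(HCl) at equivalence = 0.002500/0.1669 = 0.01498 L.
At equivalence the base is fully converted to CH3NH3+; total volume = 0.03117 L, so [CH3NH3+] = 0.002500/0.03117 = 0.08020 M.
Ka(CH3NH3+) = Kw/Kb = 1.0e-14 / 4.4 x 10^-4 = 2.27e-11.
[H^+] = sqrt(Ka x [CH3NH3+]) = sqrt(2.27e-11 x 0.08020) = 1.35e-6 M.
pH = -log(1.35e-6) = 5.87.

5.87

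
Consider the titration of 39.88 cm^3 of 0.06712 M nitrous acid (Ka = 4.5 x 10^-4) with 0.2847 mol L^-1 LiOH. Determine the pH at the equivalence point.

n(HNO2) = 0.06712 x 0.03988 = 0.002677 mol; V(LiOH) at equivalence = 0.002677/0.2847 = 0.009402 L.
At equivalence all the acid is converted to NO2-; total volume = 0.03988 + 0.009402 = 0.04928 L, so [NO2-] = 0.002677/0.04928 = 0.05431 M.
Kb = Kw/Ka = 1.0e-14 / 4.5 x 10^-4 = 2.22e-11.
[OH^-] = sqrt(Kb x [NO2-]) = sqrt(2.22e-11 x 0.05431) = 1.10e-6 M.
pOH = 5.96, so pH = 14.00 - 5.96 = 8.04.

8.04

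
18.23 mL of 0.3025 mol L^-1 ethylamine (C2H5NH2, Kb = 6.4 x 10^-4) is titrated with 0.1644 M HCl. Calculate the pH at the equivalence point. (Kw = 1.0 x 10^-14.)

5.89

n(C2H5NH2) = 0.3025 x 0.01823 = 0.005515 mol; V(HCl) at equivalence = 0.005515/0.1644 = 0.03354 L.
At equivalence the base is fully converted to C2H5NH3+; total volume = 0.05177 L, so [C2H5NH3+] = 0.005515/0.05177 = 0.1065 M.
Ka(C2H5NH3+) = Kw/Kb = 1.0e-14 / 6.4 x 10^-4 = 1.56e-11.
[H^+] = sqrt(Ka x [C2H5NH3+]) = sqrt(1.56e-11 x 0.1065) = 1.29e-6 M.
pH = -log(1.29e-6) = 5.89.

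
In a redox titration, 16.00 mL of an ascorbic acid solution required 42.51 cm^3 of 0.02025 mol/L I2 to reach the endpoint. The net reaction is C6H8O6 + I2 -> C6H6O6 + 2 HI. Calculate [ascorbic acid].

0.0538 M

n(I2) = 0.02025 x 0.04251 = 0.0008608 mol.
From the balanced equation, 1 mol I2 reacts with 1 mol ascorbic acid, so n(ascorbic acid) = 0.0008608 x 1/1 = 0.0008608 mol.
[ascorbic acid] = 0.0008608 / 0.01600 L = 0.0538 M.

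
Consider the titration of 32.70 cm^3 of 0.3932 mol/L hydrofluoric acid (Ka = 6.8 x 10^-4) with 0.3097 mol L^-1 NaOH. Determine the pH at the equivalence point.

8.20

n(HF) = 0.3932 x 0.03270 = 0.01286 mol; V(NaOH) at equivalence = 0.01286/0.3097 = 0.04152 L.
At equivalence all the acid is converted to F-; total volume = 0.03270 + 0.04152 = 0.07422 L, so [F-] = 0.01286/0.07422 = 0.1732 M.
Kb = Kw/Ka = 1.0e-14 / 6.8 x 10^-4 = 1.47e-11.
[OH^-] = sqrt(Kb x [F-]) = sqrt(1.47e-11 x 0.1732) = 1.60e-6 M.
pOH = 5.80, so pH = 14.00 - 5.80 = 8.20.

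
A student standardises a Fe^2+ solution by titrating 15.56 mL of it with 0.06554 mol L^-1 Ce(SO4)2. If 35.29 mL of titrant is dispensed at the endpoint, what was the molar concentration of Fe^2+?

0.149 M

n(Ce(SO4)2) = 0.06554 x 0.03529 = 0.002313 mol.
From the balanced equation, 1 mol Ce(SO4)2 reacts with 1 mol Fe^2+, so n(Fe^2+) = 0.002313 x 1/1 = 0.002313 mol.
[Fe^2+] = 0.002313 / 0.01556 L = 0.149 M.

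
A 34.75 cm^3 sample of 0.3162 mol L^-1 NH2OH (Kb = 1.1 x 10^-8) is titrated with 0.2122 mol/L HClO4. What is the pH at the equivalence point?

3.47

n(NH2OH) = 0.3162 x 0.03475 = 0.01099 mol; V(HClO4) at equivalence = 0.01099/0.2122 = 0.05178 L.
At equivalence the base is fully converted to NH3OH+; total volume = 0.08653 L, so [NH3OH+] = 0.01099/0.08653 = 0.1270 M.
Ka(NH3OH+) = Kw/Kb = 1.0e-14 / 1.1 x 10^-8 = 9.09e-7.
[H^+] = sqrt(Ka x [NH3OH+]) = sqrt(9.09e-7 x 0.1270) = 0.000340 M.
pH = -log(0.000340) = 3.47.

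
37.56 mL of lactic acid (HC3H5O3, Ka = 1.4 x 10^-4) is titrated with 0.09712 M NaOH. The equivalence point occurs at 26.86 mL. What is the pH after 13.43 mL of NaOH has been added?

3.85

13.43 mL is exactly half the equivalence volume (26.86/2), i.e. the half-equivalence point.
There, n(HA) = n(A^-), so pH = pKa = -log(1.4 x 10^-4) = 3.85.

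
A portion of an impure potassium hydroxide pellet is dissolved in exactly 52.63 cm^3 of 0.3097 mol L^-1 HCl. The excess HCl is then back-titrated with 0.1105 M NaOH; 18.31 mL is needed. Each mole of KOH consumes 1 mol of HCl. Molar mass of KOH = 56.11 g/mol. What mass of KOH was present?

0.801 g

Total n(HCl) added = 0.3097 x 0.05263 = 0.01630 mol.
n(NaOH) used = 0.1105 x 0.01831 = 0.002023 mol, which equals the excess n(HCl).
So n(HCl) consumed by the sample = 0.01630 - 0.002023 = 0.01428 mol.
n(KOH) = 0.01428 / 1 = 0.01428 mol.
mass = 0.01428 mol x 56.11 g/mol = 0.801 g.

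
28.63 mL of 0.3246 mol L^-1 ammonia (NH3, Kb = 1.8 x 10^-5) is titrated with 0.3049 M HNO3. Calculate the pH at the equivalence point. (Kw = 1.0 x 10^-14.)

5.03

n(NH3) = 0.3246 x 0.02863 = 0.009293 mol; V(HNO3) at equivalence = 0.009293/0.3049 = 0.03048 L.
At equivalence the base is fully converted to NH4+; total volume = 0.05911 L, so [NH4+] = 0.009293/0.05911 = 0.1572 M.
Ka(NH4+) = Kw/Kb = 1.0e-14 / 1.8 x 10^-5 = 5.56e-10.
[H^+] = sqrt(Ka x [NH4+]) = sqrt(5.56e-10 x 0.1572) = 9.35e-6 M.
pH = -log(9.35e-6) = 5.03.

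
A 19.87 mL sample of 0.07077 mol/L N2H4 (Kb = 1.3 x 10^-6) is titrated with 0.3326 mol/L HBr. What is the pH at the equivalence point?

4.67

n(N2H4) = 0.07077 x 0.01987 = 0.001406 mol; V(HBr) at equivalence = 0.001406/0.3326 = 0.004228 L.
At equivalence the base is fully converted to N2H5+; total volume = 0.02410 L, so [N2H5+] = 0.001406/0.02410 = 0.05835 M.
Ka(N2H5+) = Kw/Kb = 1.0e-14 / 1.3 x 10^-6 = 7.69e-9.
[H^+] = sqrt(Ka x [N2H5+]) = sqrt(7.69e-9 x 0.05835) = 2.12e-5 M.
pH = -log(2.12e-5) = 4.67.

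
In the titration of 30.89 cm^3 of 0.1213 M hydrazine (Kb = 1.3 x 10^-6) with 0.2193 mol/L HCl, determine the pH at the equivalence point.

n(N2H4) = 0.1213 x 0.03089 = 0.003747 mol; V(HCl) at equivalence = 0.003747/0.2193 = 0.01709 L.
At equivalence the base is fully converted to N2H5+; total volume = 0.04798 L, so [N2H5+] = 0.003747/0.04798 = 0.07810 M.
Ka(N2H5+) = Kw/Kb = 1.0e-14 / 1.3 x 10^-6 = 7.69e-9.
[H^+] = sqrt(Ka x [N2H5+]) = sqrt(7.69e-9 x 0.07810) = 2.45e-5 M.
pH = -log(2.45e-5) = 4.61.

4.61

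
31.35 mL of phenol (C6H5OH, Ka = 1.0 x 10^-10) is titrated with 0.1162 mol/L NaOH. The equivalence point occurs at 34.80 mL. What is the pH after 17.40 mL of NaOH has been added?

10.00

17.40 mL is exactly half the equivalence volume (34.80/2), i.e. the half-equivalence point.
There, n(HA) = n(A^-), so pH = pKa = -log(1.0 x 10^-10) = 10.00.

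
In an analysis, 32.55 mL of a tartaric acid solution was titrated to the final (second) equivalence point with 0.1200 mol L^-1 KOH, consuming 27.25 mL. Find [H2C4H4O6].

0.0502 M

n(KOH) = 0.1200 x 0.02725 = 0.003270 mol.
At the final (second) equivalence point, 2 mol OH^- react per mol H2C4H4O6, so n(H2C4H4O6) = 0.003270 / 2 = 0.001635 mol.
[H2C4H4O6] = 0.001635 / 0.03255 L = 0.0502 M.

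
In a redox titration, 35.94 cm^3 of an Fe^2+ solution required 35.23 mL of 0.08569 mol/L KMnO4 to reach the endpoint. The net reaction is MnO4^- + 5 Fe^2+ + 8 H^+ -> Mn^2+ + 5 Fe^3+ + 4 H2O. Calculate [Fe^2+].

n(KMnO4) = 0.08569 x 0.03523 = 0.003019 mol.
From the balanced equation, 1 mol KMnO4 reacts with 5 mol Fe^2+, so n(Fe^2+) = 0.003019 x 5/1 = 0.01509 mol.
[Fe^2+] = 0.01509 / 0.03594 L = 0.420 M.

0.420 M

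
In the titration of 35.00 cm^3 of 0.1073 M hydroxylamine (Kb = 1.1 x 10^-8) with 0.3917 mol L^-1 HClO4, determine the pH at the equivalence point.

n(NH2OH) = 0.1073 x 0.03500 = 0.003756 mol; V(HClO4) at equivalence = 0.003756/0.3917 = 0.009588 L.
At equivalence the base is fully converted to NH3OH+; total volume = 0.04459 L, so [NH3OH+] = 0.003756/0.04459 = 0.08423 M.
Ka(NH3OH+) = Kw/Kb = 1.0e-14 / 1.1 x 10^-8 = 9.09e-7.
[H^+] = sqrt(Ka x [NH3OH+]) = sqrt(9.09e-7 x 0.08423) = 0.000277 M.
pH = -log(0.000277) = 3.56.

3.56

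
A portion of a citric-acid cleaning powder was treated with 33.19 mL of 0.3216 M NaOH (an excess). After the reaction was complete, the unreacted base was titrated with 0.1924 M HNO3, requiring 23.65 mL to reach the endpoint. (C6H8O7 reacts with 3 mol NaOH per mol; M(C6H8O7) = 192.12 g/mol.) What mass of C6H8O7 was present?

0.392 g

Total n(NaOH) added = 0.3216 x 0.03319 = 0.01067 mol.
n(HNO3) used = 0.1924 x 0.02365 = 0.004550 mol, which equals the excess n(NaOH).
So n(NaOH) consumed by the sample = 0.01067 - 0.004550 = 0.006124 mol.
n(C6H8O7) = 0.006124 / 3 = 0.002041 mol.
mass = 0.002041 mol x 192.12 g/mol = 0.392 g.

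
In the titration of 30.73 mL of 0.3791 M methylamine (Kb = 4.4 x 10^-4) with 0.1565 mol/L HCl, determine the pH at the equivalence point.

n(CH3NH2) = 0.3791 x 0.03073 = 0.01165 mol; V(HCl) at equivalence = 0.01165/0.1565 = 0.07444 L.
At equivalence the base is fully converted to CH3NH3+; total volume = 0.1052 L, so [CH3NH3+] = 0.01165/0.1052 = 0.1108 M.
Ka(CH3NH3+) = Kw/Kb = 1.0e-14 / 4.4 x 10^-4 = 2.27e-11.
[H^+] = sqrt(Ka x [CH3NH3+]) = sqrt(2.27e-11 x 0.1108) = 1.59e-6 M.
pH = -log(1.59e-6) = 5.80.

5.80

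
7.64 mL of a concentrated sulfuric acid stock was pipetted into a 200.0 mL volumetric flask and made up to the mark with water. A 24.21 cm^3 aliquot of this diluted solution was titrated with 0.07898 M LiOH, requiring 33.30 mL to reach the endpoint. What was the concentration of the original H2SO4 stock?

n(LiOH) = 0.07898 x 0.03330 = 0.002630 mol.
n(H2SO4) in the aliquot = 0.002630 x 1/2 = 0.001315 mol.
[diluted H2SO4] = 0.001315 / 0.02421 = 0.05432 M.
Dilution factor = 200.0/7.640 = 26.18, so [stock] = 0.05432 x 26.18 = 1.42 M.

1.42 M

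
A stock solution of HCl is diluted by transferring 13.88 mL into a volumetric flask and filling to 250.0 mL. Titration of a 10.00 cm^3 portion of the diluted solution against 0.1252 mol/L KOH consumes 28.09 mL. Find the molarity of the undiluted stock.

n(KOH) = 0.1252 x 0.02809 = 0.003517 mol.
n(HCl) in the aliquot = 0.003517 mol.
[diluted HCl] = 0.003517 / 0.01000 = 0.3517 M.
Dilution factor = 250.0/13.88 = 18.01, so [stock] = 0.3517 x 18.01 = 6.33 M.

6.33 M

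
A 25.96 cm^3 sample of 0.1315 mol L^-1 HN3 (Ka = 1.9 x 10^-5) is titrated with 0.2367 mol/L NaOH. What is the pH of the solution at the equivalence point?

n(HN3) = 0.1315 x 0.02596 = 0.003414 mol; V(NaOH) at equivalence = 0.003414/0.2367 = 0.01442 L.
At equivalence all the acid is converted to N3-; total volume = 0.02596 + 0.01442 = 0.04038 L, so [N3-] = 0.003414/0.04038 = 0.08454 M.
Kb = Kw/Ka = 1.0e-14 / 1.9 x 10^-5 = 5.26e-10.
[OH^-] = sqrt(Kb x [N3-]) = sqrt(5.26e-10 x 0.08454) = 6.67e-6 M.
pOH = 5.18, so pH = 14.00 - 5.18 = 8.82.

8.82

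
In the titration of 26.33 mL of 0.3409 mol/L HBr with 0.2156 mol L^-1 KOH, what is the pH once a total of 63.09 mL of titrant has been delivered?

12.71

n(acid) = 0.3409 x 0.02633 = 0.008976 mol; n(KOH) added = 0.2156 x 0.06309 = 0.01360 mol.
Base is in excess by 0.01360 - 0.008976 = 0.004626 mol in a total volume of 0.08942 L.
[OH^-] = 0.004626/0.08942 = 0.05174 M, so pOH = 1.29 and pH = 14.00 - 1.29 = 12.71.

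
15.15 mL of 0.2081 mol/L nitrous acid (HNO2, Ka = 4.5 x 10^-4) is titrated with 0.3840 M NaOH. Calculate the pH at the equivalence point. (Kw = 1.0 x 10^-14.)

n(HNO2) = 0.2081 x 0.01515 = 0.003153 mol; V(NaOH) at equivalence = 0.003153/0.3840 = 0.008210 L.
At equivalence all the acid is converted to NO2-; total volume = 0.01515 + 0.008210 = 0.02336 L, so [NO2-] = 0.003153/0.02336 = 0.1350 M.
Kb = Kw/Ka = 1.0e-14 / 4.5 x 10^-4 = 2.22e-11.
[OH^-] = sqrt(Kb x [NO2-]) = sqrt(2.22e-11 x 0.1350) = 1.73e-6 M.
pOH = 5.76, so pH = 14.00 - 5.76 = 8.24.

8.24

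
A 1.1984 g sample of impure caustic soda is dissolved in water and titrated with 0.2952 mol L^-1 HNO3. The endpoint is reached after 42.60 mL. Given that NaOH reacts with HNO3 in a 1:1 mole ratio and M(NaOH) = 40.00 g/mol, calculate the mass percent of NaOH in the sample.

n(HNO3) = 0.2952 x 0.04260 = 0.01258 mol.
n(NaOH) = 0.01258 / 1 = 0.01258 mol.
mass of NaOH = 0.01258 x 40.00 = 0.5030 g.
% purity = 0.5030 / 1.1984 x 100 = 42.0%.

42.0%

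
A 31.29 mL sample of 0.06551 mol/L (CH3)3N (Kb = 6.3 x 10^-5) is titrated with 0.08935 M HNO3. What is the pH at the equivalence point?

n((CH3)3N) = 0.06551 x 0.03129 = 0.002050 mol; V(HNO3) at equivalence = 0.002050/0.08935 = 0.02294 L.
At equivalence the base is fully converted to (CH3)3NH+; total volume = 0.05423 L, so [(CH3)3NH+] = 0.002050/0.05423 = 0.03780 M.
Ka((CH3)3NH+) = Kw/Kb = 1.0e-14 / 6.3 x 10^-5 = 1.59e-10.
[H^+] = sqrt(Ka x [(CH3)3NH+]) = sqrt(1.59e-10 x 0.03780) = 2.45e-6 M.
pH = -log(2.45e-6) = 5.61.

5.61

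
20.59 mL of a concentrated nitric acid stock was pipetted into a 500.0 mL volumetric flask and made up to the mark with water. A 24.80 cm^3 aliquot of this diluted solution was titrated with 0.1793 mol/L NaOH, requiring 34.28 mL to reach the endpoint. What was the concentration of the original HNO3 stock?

n(NaOH) = 0.1793 x 0.03428 = 0.006146 mol.
n(HNO3) in the aliquot = 0.006146 mol.
[diluted HNO3] = 0.006146 / 0.02480 = 0.2478 M.
Dilution factor = 500.0/20.59 = 24.28, so [stock] = 0.2478 x 24.28 = 6.02 M.

6.02 M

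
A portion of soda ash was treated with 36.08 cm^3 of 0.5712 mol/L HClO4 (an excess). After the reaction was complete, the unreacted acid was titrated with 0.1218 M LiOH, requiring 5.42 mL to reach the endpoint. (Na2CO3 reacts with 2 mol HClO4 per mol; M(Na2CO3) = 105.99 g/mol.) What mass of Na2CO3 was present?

Total n(HClO4) added = 0.5712 x 0.03608 = 0.02061 mol.
n(LiOH) used = 0.1218 x 0.005420 = 0.0006602 mol, which equals the excess n(HClO4).
So n(HClO4) consumed by the sample = 0.02061 - 0.0006602 = 0.01995 mol.
n(Na2CO3) = 0.01995 / 2 = 0.009974 mol.
mass = 0.009974 mol x 105.99 g/mol = 1.06 g.

1.06 g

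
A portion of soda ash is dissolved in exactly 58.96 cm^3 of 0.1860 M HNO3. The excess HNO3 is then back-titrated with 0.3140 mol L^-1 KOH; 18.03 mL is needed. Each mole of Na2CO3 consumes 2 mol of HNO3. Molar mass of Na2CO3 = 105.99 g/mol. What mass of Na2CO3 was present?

Total n(HNO3) added = 0.1860 x 0.05896 = 0.01097 mol.
n(KOH) used = 0.3140 x 0.01803 = 0.005661 mol, which equals the excess n(HNO3).
So n(HNO3) consumed by the sample = 0.01097 - 0.005661 = 0.005305 mol.
n(Na2CO3) = 0.005305 / 2 = 0.002653 mol.
mass = 0.002653 mol x 105.99 g/mol = 0.281 g.

0.281 g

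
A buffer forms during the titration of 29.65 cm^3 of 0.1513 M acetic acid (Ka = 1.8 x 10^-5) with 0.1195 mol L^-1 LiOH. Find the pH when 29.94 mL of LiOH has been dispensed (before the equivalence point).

5.34

Initial n(CH3COOH) = 0.1513 x 0.02965 = 0.004486 mol.
n(LiOH) added = 0.1195 x 0.02994 = 0.003578 mol, converting that many moles of CH3COOH to CH3COO-.
Remaining n(CH3COOH) = 0.0009082 mol; n(CH3COO-) = 0.003578 mol.
By Henderson-Hasselbalch, pH = pKa + log([A^-]/[HA]) = 4.74 + log(0.003578/0.0009082) = 4.74 + (+0.60) = 5.34.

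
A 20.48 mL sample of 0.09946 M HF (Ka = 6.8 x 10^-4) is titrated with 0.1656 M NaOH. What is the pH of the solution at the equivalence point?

7.98

n(HF) = 0.09946 x 0.02048 = 0.002037 mol; V(NaOH) at equivalence = 0.002037/0.1656 = 0.01230 L.
At equivalence all the acid is converted to F-; total volume = 0.02048 + 0.01230 = 0.03278 L, so [F-] = 0.002037/0.03278 = 0.06214 M.
Kb = Kw/Ka = 1.0e-14 / 6.8 x 10^-4 = 1.47e-11.
[OH^-] = sqrt(Kb x [F-]) = sqrt(1.47e-11 x 0.06214) = 9.56e-7 M.
pOH = 6.02, so pH = 14.00 - 6.02 = 7.98.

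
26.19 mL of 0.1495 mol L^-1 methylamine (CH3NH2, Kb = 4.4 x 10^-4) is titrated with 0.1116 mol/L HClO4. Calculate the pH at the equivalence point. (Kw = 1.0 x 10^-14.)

5.92

n(CH3NH2) = 0.1495 x 0.02619 = 0.003915 mol; V(HClO4) at equivalence = 0.003915/0.1116 = 0.03508 L.
At equivalence the base is fully converted to CH3NH3+; total volume = 0.06127 L, so [CH3NH3+] = 0.003915/0.06127 = 0.06390 M.
Ka(CH3NH3+) = Kw/Kb = 1.0e-14 / 4.4 x 10^-4 = 2.27e-11.
[H^+] = sqrt(Ka x [CH3NH3+]) = sqrt(2.27e-11 x 0.06390) = 1.21e-6 M.
pH = -log(1.21e-6) = 5.92.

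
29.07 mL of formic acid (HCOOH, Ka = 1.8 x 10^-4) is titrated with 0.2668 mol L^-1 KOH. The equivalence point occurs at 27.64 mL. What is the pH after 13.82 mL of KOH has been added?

13.82 mL is exactly half the equivalence volume (27.64/2), i.e. the half-equivalence point.
There, n(HA) = n(A^-), so pH = pKa = -log(1.8 x 10^-4) = 3.74.

3.74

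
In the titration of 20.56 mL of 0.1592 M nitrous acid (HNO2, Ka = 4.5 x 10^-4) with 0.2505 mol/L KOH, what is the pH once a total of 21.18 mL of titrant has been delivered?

12.69

n(acid) = 0.1592 x 0.02056 = 0.003273 mol; n(KOH) added = 0.2505 x 0.02118 = 0.005306 mol.
Base is in excess by 0.005306 - 0.003273 = 0.002032 mol in a total volume of 0.04174 L.
[OH^-] = 0.002032/0.04174 = 0.04869 M, so pOH = 1.31 and pH = 14.00 - 1.31 = 12.69.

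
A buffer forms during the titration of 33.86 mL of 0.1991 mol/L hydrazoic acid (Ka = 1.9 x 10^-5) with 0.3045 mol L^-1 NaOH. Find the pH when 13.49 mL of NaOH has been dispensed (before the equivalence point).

Initial n(HN3) = 0.1991 x 0.03386 = 0.006742 mol.
n(NaOH) added = 0.3045 x 0.01349 = 0.004108 mol, converting that many moles of HN3 to N3-.
Remaining n(HN3) = 0.002634 mol; n(N3-) = 0.004108 mol.
By Henderson-Hasselbalch, pH = pKa + log([A^-]/[HA]) = 4.72 + log(0.004108/0.002634) = 4.72 + (+0.19) = 4.91.

4.91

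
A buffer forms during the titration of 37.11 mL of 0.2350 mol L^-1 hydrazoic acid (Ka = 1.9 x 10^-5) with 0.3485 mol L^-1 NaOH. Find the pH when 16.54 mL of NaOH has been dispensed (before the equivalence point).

Initial n(HN3) = 0.2350 x 0.03711 = 0.008721 mol.
n(NaOH) added = 0.3485 x 0.01654 = 0.005764 mol, converting that many moles of HN3 to N3-.
Remaining n(HN3) = 0.002957 mol; n(N3-) = 0.005764 mol.
By Henderson-Hasselbalch, pH = pKa + log([A^-]/[HA]) = 4.72 + log(0.005764/0.002957) = 4.72 + (+0.29) = 5.01.

5.01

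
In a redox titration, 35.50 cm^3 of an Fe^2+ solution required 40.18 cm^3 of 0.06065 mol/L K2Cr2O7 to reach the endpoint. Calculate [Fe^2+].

0.412 M

n(K2Cr2O7) = 0.06065 x 0.04018 = 0.002437 mol.
From the balanced equation, 1 mol K2Cr2O7 reacts with 6 mol Fe^2+, so n(Fe^2+) = 0.002437 x 6/1 = 0.01462 mol.
[Fe^2+] = 0.01462 / 0.03550 L = 0.412 M.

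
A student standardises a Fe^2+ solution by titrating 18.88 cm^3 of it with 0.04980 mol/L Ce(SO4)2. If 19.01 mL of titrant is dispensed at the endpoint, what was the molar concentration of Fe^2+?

n(Ce(SO4)2) = 0.04980 x 0.01901 = 0.0009467 mol.
From the balanced equation, 1 mol Ce(SO4)2 reacts with 1 mol Fe^2+, so n(Fe^2+) = 0.0009467 x 1/1 = 0.0009467 mol.
[Fe^2+] = 0.0009467 / 0.01888 L = 0.0501 M.

0.0501 M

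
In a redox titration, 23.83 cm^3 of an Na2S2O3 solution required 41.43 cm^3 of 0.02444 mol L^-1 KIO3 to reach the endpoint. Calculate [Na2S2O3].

n(KIO3) = 0.02444 x 0.04143 = 0.001013 mol.
From the balanced equation, 1 mol KIO3 reacts with 6 mol Na2S2O3, so n(Na2S2O3) = 0.001013 x 6/1 = 0.006075 mol.
[Na2S2O3] = 0.006075 / 0.02383 L = 0.255 M.

0.255 M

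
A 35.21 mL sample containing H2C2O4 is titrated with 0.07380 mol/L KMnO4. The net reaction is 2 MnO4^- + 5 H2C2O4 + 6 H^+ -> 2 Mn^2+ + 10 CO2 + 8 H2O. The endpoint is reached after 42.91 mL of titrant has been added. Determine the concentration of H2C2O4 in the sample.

n(KMnO4) = 0.07380 x 0.04291 = 0.003167 mol.
From the balanced equation, 2 mol KMnO4 reacts with 5 mol H2C2O4, so n(H2C2O4) = 0.003167 x 5/2 = 0.007917 mol.
[H2C2O4] = 0.007917 / 0.03521 L = 0.225 M.

0.225 M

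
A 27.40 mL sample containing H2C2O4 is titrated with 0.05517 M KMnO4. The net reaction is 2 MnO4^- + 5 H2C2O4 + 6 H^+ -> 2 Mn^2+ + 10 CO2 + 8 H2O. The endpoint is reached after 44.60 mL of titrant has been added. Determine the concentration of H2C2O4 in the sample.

0.225 M

n(KMnO4) = 0.05517 x 0.04460 = 0.002461 mol.
From the balanced equation, 2 mol KMnO4 reacts with 5 mol H2C2O4, so n(H2C2O4) = 0.002461 x 5/2 = 0.006151 mol.
[H2C2O4] = 0.006151 / 0.02740 L = 0.225 M.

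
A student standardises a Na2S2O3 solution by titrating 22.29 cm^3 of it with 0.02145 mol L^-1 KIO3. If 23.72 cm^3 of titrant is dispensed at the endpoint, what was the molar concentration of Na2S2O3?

n(KIO3) = 0.02145 x 0.02372 = 0.0005088 mol.
From the balanced equation, 1 mol KIO3 reacts with 6 mol Na2S2O3, so n(Na2S2O3) = 0.0005088 x 6/1 = 0.003053 mol.
[Na2S2O3] = 0.003053 / 0.02229 L = 0.137 M.

0.137 M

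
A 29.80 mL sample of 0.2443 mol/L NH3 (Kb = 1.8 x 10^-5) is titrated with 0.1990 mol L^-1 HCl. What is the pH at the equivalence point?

n(NH3) = 0.2443 x 0.02980 = 0.007280 mol; V(HCl) at equivalence = 0.007280/0.1990 = 0.03658 L.
At equivalence the base is fully converted to NH4+; total volume = 0.06638 L, so [NH4+] = 0.007280/0.06638 = 0.1097 M.
Ka(NH4+) = Kw/Kb = 1.0e-14 / 1.8 x 10^-5 = 5.56e-10.
[H^+] = sqrt(Ka x [NH4+]) = sqrt(5.56e-10 x 0.1097) = 7.81e-6 M.
pH = -log(7.81e-6) = 5.11.

5.11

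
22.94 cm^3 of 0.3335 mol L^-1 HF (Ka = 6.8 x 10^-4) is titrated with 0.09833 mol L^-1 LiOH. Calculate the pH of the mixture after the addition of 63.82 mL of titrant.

Initial n(HF) = 0.3335 x 0.02294 = 0.007650 mol.
n(LiOH) added = 0.09833 x 0.06382 = 0.006275 mol, converting that many moles of HF to F-.
Remaining n(HF) = 0.001375 mol; n(F-) = 0.006275 mol.
By Henderson-Hasselbalch, pH = pKa + log([A^-]/[HA]) = 3.17 + log(0.006275/0.001375) = 3.17 + (+0.66) = 3.83.

3.83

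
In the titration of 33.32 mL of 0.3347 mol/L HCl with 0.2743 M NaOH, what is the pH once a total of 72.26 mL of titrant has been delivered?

n(acid) = 0.3347 x 0.03332 = 0.01115 mol; n(NaOH) added = 0.2743 x 0.07226 = 0.01982 mol.
Base is in excess by 0.01982 - 0.01115 = 0.008669 mol in a total volume of 0.1056 L.
[OH^-] = 0.008669/0.1056 = 0.08211 M, so pOH = 1.09 and pH = 14.00 - 1.09 = 12.91.

12.91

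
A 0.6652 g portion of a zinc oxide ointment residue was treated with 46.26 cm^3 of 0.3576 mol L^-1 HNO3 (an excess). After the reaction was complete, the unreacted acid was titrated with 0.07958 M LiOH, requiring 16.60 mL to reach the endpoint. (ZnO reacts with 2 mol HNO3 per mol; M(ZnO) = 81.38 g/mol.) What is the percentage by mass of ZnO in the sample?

Total n(HNO3) added = 0.3576 x 0.04626 = 0.01654 mol.
n(LiOH) used = 0.07958 x 0.01660 = 0.001321 mol, which equals the excess n(HNO3).
So n(HNO3) consumed by the sample = 0.01654 - 0.001321 = 0.01522 mol.
n(ZnO) = 0.01522 / 2 = 0.007611 mol.
mass ZnO = 0.007611 x 81.38 = 0.6194 g, so %ZnO = 0.6194/0.6652 x 100 = 93.1%.

93.1%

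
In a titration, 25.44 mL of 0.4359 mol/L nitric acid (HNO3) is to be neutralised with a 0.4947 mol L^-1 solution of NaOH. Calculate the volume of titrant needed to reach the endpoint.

n(HNO3) = 0.4359 mol/L x 0.02544 L = 0.01109 mol.
At equivalence n(NaOH) = n(HNO3) = 0.01109 mol.
V(NaOH) = 0.01109 / 0.4947 = 0.02242 L = 22.4 mL.

22.4 mL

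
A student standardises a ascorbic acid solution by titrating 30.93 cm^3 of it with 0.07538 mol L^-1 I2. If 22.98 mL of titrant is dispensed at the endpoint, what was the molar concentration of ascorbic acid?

0.0560 M

n(I2) = 0.07538 x 0.02298 = 0.001732 mol.
From the balanced equation, 1 mol I2 reacts with 1 mol ascorbic acid, so n(ascorbic acid) = 0.001732 x 1/1 = 0.001732 mol.
[ascorbic acid] = 0.001732 / 0.03093 L = 0.0560 M.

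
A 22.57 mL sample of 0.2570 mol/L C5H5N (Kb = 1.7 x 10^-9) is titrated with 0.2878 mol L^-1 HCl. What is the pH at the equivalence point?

3.05

n(C5H5N) = 0.2570 x 0.02257 = 0.005800 mol; V(HCl) at equivalence = 0.005800/0.2878 = 0.02015 L.
At equivalence the base is fully converted to C5H5NH+; total volume = 0.04272 L, so [C5H5NH+] = 0.005800/0.04272 = 0.1358 M.
Ka(C5H5NH+) = Kw/Kb = 1.0e-14 / 1.7 x 10^-9 = 5.88e-6.
[H^+] = sqrt(Ka x [C5H5NH+]) = sqrt(5.88e-6 x 0.1358) = 0.000894 M.
pH = -log(0.000894) = 3.05.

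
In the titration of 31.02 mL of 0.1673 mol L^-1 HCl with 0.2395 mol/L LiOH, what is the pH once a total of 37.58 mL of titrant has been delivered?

n(acid) = 0.1673 x 0.03102 = 0.005190 mol; n(LiOH) added = 0.2395 x 0.03758 = 0.009000 mol.
Base is in excess by 0.009000 - 0.005190 = 0.003811 mol in a total volume of 0.06860 L.
[OH^-] = 0.003811/0.06860 = 0.05555 M, so pOH = 1.26 and pH = 14.00 - 1.26 = 12.74.

12.74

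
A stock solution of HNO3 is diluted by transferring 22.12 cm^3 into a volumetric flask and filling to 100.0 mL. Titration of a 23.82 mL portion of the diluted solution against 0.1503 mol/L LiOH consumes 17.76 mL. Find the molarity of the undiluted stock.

n(LiOH) = 0.1503 x 0.01776 = 0.002669 mol.
n(HNO3) in the aliquot = 0.002669 mol.
[diluted HNO3] = 0.002669 / 0.02382 = 0.1121 M.
Dilution factor = 100.0/22.12 = 4.521, so [stock] = 0.1121 x 4.521 = 0.507 M.

0.507 M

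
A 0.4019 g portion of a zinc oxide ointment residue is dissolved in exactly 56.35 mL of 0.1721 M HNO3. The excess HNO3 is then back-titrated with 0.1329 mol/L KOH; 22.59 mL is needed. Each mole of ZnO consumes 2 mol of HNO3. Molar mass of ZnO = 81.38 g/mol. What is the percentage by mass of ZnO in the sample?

Total n(HNO3) added = 0.1721 x 0.05635 = 0.009698 mol.
n(KOH) used = 0.1329 x 0.02259 = 0.003002 mol, which equals the excess n(HNO3).
So n(HNO3) consumed by the sample = 0.009698 - 0.003002 = 0.006696 mol.
n(ZnO) = 0.006696 / 2 = 0.003348 mol.
mass ZnO = 0.003348 x 81.38 = 0.2724 g, so %ZnO = 0.2724/0.4019 x 100 = 67.8%.

67.8%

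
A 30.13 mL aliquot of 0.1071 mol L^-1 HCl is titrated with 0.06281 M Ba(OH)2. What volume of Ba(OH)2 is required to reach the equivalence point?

n(HCl) = 0.1071 mol/L x 0.03013 L = 0.003227 mol.
The neutralisation is 2 HCl : 1 Ba(OH)2, so n(Ba(OH)2) = 0.003227 x 1/2 = 0.001613 mol.
V(Ba(OH)2) = 0.001613 / 0.06281 = 0.02569 L = 25.7 mL.

25.7 mL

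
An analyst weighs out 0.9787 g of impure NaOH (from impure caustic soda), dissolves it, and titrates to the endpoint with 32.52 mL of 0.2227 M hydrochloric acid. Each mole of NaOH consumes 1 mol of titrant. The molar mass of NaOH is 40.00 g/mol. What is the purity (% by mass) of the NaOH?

n(HCl) = 0.2227 x 0.03252 = 0.007242 mol.
n(NaOH) = 0.007242 / 1 = 0.007242 mol.
mass of NaOH = 0.007242 x 40.00 = 0.2897 g.
% purity = 0.2897 / 0.9787 x 100 = 29.6%.

29.6%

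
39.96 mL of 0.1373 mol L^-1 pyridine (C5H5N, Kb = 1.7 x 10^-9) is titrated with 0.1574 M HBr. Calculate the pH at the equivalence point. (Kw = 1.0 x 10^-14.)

3.18

n(C5H5N) = 0.1373 x 0.03996 = 0.005487 mol; V(HBr) at equivalence = 0.005487/0.1574 = 0.03486 L.
At equivalence the base is fully converted to C5H5NH+; total volume = 0.07482 L, so [C5H5NH+] = 0.005487/0.07482 = 0.07333 M.
Ka(C5H5NH+) = Kw/Kb = 1.0e-14 / 1.7 x 10^-9 = 5.88e-6.
[H^+] = sqrt(Ka x [C5H5NH+]) = sqrt(5.88e-6 x 0.07333) = 0.000657 M.
pH = -log(0.000657) = 3.18.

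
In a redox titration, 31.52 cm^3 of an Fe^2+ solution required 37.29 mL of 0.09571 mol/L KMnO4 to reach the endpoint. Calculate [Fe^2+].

n(KMnO4) = 0.09571 x 0.03729 = 0.003569 mol.
From the balanced equation, 1 mol KMnO4 reacts with 5 mol Fe^2+, so n(Fe^2+) = 0.003569 x 5/1 = 0.01785 mol.
[Fe^2+] = 0.01785 / 0.03152 L = 0.566 M.

0.566 M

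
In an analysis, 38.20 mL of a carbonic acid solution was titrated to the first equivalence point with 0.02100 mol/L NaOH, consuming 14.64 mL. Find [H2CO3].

0.00805 M

n(NaOH) = 0.02100 x 0.01464 = 0.0003074 mol.
At the first equivalence point, 1 mol OH^- react per mol H2CO3, so n(H2CO3) = 0.0003074 / 1 = 0.0003074 mol.
[H2CO3] = 0.0003074 / 0.03820 L = 0.00805 M.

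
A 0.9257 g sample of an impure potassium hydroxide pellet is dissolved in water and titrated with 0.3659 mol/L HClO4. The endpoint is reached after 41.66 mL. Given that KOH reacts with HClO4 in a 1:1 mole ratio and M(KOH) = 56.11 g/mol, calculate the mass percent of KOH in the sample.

n(HClO4) = 0.3659 x 0.04166 = 0.01524 mol.
n(KOH) = 0.01524 / 1 = 0.01524 mol.
mass of KOH = 0.01524 x 56.11 = 0.8553 g.
% purity = 0.8553 / 0.9257 x 100 = 92.4%.

92.4%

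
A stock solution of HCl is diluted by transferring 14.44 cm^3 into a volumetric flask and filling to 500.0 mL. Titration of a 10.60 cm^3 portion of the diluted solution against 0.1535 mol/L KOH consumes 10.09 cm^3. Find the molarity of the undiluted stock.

n(KOH) = 0.1535 x 0.01009 = 0.001549 mol.
n(HCl) in the aliquot = 0.001549 mol.
[diluted HCl] = 0.001549 / 0.01060 = 0.1461 M.
Dilution factor = 500.0/14.44 = 34.63, so [stock] = 0.1461 x 34.63 = 5.06 M.

5.06 M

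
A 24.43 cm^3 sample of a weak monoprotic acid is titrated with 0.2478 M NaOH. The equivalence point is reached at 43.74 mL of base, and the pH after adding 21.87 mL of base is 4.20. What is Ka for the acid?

21.87 mL is half of the equivalence volume, so this is the half-equivalence point where [HA] = [A^-].
At half-equivalence pH = pKa, so pKa = 4.20.
Ka = 10^(-4.20) = 6.3 x 10^-5.

6.3 x 10^-5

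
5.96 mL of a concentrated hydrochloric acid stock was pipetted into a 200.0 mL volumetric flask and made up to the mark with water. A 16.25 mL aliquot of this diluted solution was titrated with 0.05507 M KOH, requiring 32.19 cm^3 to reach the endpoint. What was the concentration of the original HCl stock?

n(KOH) = 0.05507 x 0.03219 = 0.001773 mol.
n(HCl) in the aliquot = 0.001773 mol.
[diluted HCl] = 0.001773 / 0.01625 = 0.1091 M.
Dilution factor = 200.0/5.960 = 33.56, so [stock] = 0.1091 x 33.56 = 3.66 M.

3.66 M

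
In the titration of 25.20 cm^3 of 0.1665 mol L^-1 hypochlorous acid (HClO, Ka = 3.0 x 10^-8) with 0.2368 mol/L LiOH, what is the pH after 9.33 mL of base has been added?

7.57

Initial n(HClO) = 0.1665 x 0.02520 = 0.004196 mol.
n(LiOH) added = 0.2368 x 0.009330 = 0.002209 mol, converting that many moles of HClO to ClO-.
Remaining n(HClO) = 0.001986 mol; n(ClO-) = 0.002209 mol.
By Henderson-Hasselbalch, pH = pKa + log([A^-]/[HA]) = 7.52 + log(0.002209/0.001986) = 7.52 + (+0.05) = 7.57.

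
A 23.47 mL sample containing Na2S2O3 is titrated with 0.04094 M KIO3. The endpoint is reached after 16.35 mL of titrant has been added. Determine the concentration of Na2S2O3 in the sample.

0.171 M

n(KIO3) = 0.04094 x 0.01635 = 0.0006694 mol.
From the balanced equation, 1 mol KIO3 reacts with 6 mol Na2S2O3, so n(Na2S2O3) = 0.0006694 x 6/1 = 0.004016 mol.
[Na2S2O3] = 0.004016 / 0.02347 L = 0.171 M.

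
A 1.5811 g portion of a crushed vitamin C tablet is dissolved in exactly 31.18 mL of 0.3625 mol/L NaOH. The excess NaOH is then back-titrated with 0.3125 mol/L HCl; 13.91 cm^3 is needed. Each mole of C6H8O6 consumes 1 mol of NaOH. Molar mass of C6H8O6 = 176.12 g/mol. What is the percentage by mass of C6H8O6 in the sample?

77.5%

Total n(NaOH) added = 0.3625 x 0.03118 = 0.01130 mol.
n(HCl) used = 0.3125 x 0.01391 = 0.004347 mol, which equals the excess n(NaOH).
So n(NaOH) consumed by the sample = 0.01130 - 0.004347 = 0.006956 mol.
n(C6H8O6) = 0.006956 / 1 = 0.006956 mol.
mass C6H8O6 = 0.006956 x 176.12 = 1.225 g, so %C6H8O6 = 1.225/1.5811 x 100 = 77.5%.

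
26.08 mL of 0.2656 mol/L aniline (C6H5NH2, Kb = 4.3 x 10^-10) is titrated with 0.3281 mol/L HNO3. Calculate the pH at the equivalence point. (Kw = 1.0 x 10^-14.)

n(C6H5NH2) = 0.2656 x 0.02608 = 0.006927 mol; V(HNO3) at equivalence = 0.006927/0.3281 = 0.02111 L.
At equivalence the base is fully converted to C6H5NH3+; total volume = 0.04719 L, so [C6H5NH3+] = 0.006927/0.04719 = 0.1468 M.
Ka(C6H5NH3+) = Kw/Kb = 1.0e-14 / 4.3 x 10^-10 = 2.33e-5.
[H^+] = sqrt(Ka x [C6H5NH3+]) = sqrt(2.33e-5 x 0.1468) = 0.00185 M.
pH = -log(0.00185) = 2.73.

2.73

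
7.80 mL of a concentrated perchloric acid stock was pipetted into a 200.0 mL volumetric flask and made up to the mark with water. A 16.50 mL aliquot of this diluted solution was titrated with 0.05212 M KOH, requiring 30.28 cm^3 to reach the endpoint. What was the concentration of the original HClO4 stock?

n(KOH) = 0.05212 x 0.03028 = 0.001578 mol.
n(HClO4) in the aliquot = 0.001578 mol.
[diluted HClO4] = 0.001578 / 0.01650 = 0.09565 M.
Dilution factor = 200.0/7.800 = 25.64, so [stock] = 0.09565 x 25.64 = 2.45 M.

2.45 M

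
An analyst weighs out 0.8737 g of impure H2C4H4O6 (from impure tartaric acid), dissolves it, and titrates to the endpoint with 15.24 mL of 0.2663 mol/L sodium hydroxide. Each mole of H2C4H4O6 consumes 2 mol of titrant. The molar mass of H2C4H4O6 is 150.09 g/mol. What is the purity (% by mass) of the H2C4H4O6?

n(NaOH) = 0.2663 x 0.01524 = 0.004058 mol.
n(H2C4H4O6) = 0.004058 / 2 = 0.002029 mol.
mass of H2C4H4O6 = 0.002029 x 150.09 = 0.3046 g.
% purity = 0.3046 / 0.8737 x 100 = 34.9%.

34.9%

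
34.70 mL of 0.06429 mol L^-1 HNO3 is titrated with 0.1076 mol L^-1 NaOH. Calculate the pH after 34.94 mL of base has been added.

12.34

n(acid) = 0.06429 x 0.03470 = 0.002231 mol; n(NaOH) added = 0.1076 x 0.03494 = 0.003760 mol.
Base is in excess by 0.003760 - 0.002231 = 0.001529 mol in a total volume of 0.06964 L.
[OH^-] = 0.001529/0.06964 = 0.02195 M, so pOH = 1.66 and pH = 14.00 - 1.66 = 12.34.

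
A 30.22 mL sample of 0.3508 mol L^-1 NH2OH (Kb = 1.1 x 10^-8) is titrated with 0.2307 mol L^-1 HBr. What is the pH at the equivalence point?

n(NH2OH) = 0.3508 x 0.03022 = 0.01060 mol; V(HBr) at equivalence = 0.01060/0.2307 = 0.04595 L.
At equivalence the base is fully converted to NH3OH+; total volume = 0.07617 L, so [NH3OH+] = 0.01060/0.07617 = 0.1392 M.
Ka(NH3OH+) = Kw/Kb = 1.0e-14 / 1.1 x 10^-8 = 9.09e-7.
[H^+] = sqrt(Ka x [NH3OH+]) = sqrt(9.09e-7 x 0.1392) = 0.000356 M.
pH = -log(0.000356) = 3.45.

3.45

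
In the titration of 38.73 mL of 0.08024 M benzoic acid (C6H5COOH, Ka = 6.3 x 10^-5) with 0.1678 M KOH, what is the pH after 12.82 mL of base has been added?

4.55

Initial n(C6H5COOH) = 0.08024 x 0.03873 = 0.003108 mol.
n(KOH) added = 0.1678 x 0.01282 = 0.002151 mol, converting that many moles of C6H5COOH to C6H5COO-.
Remaining n(C6H5COOH) = 0.0009565 mol; n(C6H5COO-) = 0.002151 mol.
By Henderson-Hasselbalch, pH = pKa + log([A^-]/[HA]) = 4.20 + log(0.002151/0.0009565) = 4.20 + (+0.35) = 4.55.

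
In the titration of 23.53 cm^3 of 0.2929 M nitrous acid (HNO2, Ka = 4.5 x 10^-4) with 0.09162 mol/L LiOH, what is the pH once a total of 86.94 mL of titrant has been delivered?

n(acid) = 0.2929 x 0.02353 = 0.006892 mol; n(LiOH) added = 0.09162 x 0.08694 = 0.007965 mol.
Base is in excess by 0.007965 - 0.006892 = 0.001074 mol in a total volume of 0.1105 L.
[OH^-] = 0.001074/0.1105 = 0.009718 M, so pOH = 2.01 and pH = 14.00 - 2.01 = 11.99.

11.99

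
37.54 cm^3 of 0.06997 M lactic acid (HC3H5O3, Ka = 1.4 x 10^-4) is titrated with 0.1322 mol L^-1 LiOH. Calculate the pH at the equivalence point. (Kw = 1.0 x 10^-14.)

8.26

n(HC3H5O3) = 0.06997 x 0.03754 = 0.002627 mol; V(LiOH) at equivalence = 0.002627/0.1322 = 0.01987 L.
At equivalence all the acid is converted to C3H5O3-; total volume = 0.03754 + 0.01987 = 0.05741 L, so [C3H5O3-] = 0.002627/0.05741 = 0.04575 M.
Kb = Kw/Ka = 1.0e-14 / 1.4 x 10^-4 = 7.14e-11.
[OH^-] = sqrt(Kb x [C3H5O3-]) = sqrt(7.14e-11 x 0.04575) = 1.81e-6 M.
pOH = 5.74, so pH = 14.00 - 5.74 = 8.26.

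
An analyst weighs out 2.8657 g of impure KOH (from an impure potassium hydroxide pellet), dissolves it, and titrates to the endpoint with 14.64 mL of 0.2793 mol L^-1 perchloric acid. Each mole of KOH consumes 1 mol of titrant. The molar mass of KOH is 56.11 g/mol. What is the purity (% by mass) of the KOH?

n(HClO4) = 0.2793 x 0.01464 = 0.004089 mol.
n(KOH) = 0.004089 / 1 = 0.004089 mol.
mass of KOH = 0.004089 x 56.11 = 0.2294 g.
% purity = 0.2294 / 2.8657 x 100 = 8.01%.

8.01%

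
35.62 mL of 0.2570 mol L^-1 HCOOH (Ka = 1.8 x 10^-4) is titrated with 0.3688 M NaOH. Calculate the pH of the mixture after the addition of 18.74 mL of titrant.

Initial n(HCOOH) = 0.2570 x 0.03562 = 0.009154 mol.
n(NaOH) added = 0.3688 x 0.01874 = 0.006911 mol, converting that many moles of HCOOH to HCOO-.
Remaining n(HCOOH) = 0.002243 mol; n(HCOO-) = 0.006911 mol.
By Henderson-Hasselbalch, pH = pKa + log([A^-]/[HA]) = 3.74 + log(0.006911/0.002243) = 3.74 + (+0.49) = 4.23.

4.23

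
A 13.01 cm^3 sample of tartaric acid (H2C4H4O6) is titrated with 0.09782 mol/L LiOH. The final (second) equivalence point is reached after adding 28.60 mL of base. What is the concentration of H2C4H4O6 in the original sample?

0.108 M

n(LiOH) = 0.09782 x 0.02860 = 0.002798 mol.
At the final (second) equivalence point, 2 mol OH^- react per mol H2C4H4O6, so n(H2C4H4O6) = 0.002798 / 2 = 0.001399 mol.
[H2C4H4O6] = 0.001399 / 0.01301 L = 0.108 M.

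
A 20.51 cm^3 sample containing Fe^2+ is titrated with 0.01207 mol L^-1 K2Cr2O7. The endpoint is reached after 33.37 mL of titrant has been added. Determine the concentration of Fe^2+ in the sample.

n(K2Cr2O7) = 0.01207 x 0.03337 = 0.0004028 mol.
From the balanced equation, 1 mol K2Cr2O7 reacts with 6 mol Fe^2+, so n(Fe^2+) = 0.0004028 x 6/1 = 0.002417 mol.
[Fe^2+] = 0.002417 / 0.02051 L = 0.118 M.

0.118 M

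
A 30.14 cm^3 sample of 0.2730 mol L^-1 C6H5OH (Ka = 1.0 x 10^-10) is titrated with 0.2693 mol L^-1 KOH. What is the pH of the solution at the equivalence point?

11.57

n(C6H5OH) = 0.2730 x 0.03014 = 0.008228 mol; V(KOH) at equivalence = 0.008228/0.2693 = 0.03055 L.
At equivalence all the acid is converted to C6H5O-; total volume = 0.03014 + 0.03055 = 0.06069 L, so [C6H5O-] = 0.008228/0.06069 = 0.1356 M.
Kb = Kw/Ka = 1.0e-14 / 1.0 x 10^-10 = 0.000100.
[OH^-] = sqrt(Kb x [C6H5O-]) = sqrt(0.000100 x 0.1356) = 0.00368 M.
pOH = 2.43, so pH = 14.00 - 2.43 = 11.57.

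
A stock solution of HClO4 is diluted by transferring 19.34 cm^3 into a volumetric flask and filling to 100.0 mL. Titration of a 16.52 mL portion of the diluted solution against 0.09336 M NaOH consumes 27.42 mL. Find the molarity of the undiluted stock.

0.801 M

n(NaOH) = 0.09336 x 0.02742 = 0.002560 mol.
n(HClO4) in the aliquot = 0.002560 mol.
[diluted HClO4] = 0.002560 / 0.01652 = 0.1550 M.
Dilution factor = 100.0/19.34 = 5.171, so [stock] = 0.1550 x 5.171 = 0.801 M.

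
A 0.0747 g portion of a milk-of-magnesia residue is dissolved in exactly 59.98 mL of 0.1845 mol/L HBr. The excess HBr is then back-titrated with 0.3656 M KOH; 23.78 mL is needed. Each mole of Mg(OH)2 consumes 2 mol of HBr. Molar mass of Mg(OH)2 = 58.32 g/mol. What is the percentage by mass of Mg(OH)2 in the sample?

92.6%

Total n(HBr) added = 0.1845 x 0.05998 = 0.01107 mol.
n(KOH) used = 0.3656 x 0.02378 = 0.008694 mol, which equals the excess n(HBr).
So n(HBr) consumed by the sample = 0.01107 - 0.008694 = 0.002372 mol.
n(Mg(OH)2) = 0.002372 / 2 = 0.001186 mol.
mass Mg(OH)2 = 0.001186 x 58.32 = 0.06918 g, so %Mg(OH)2 = 0.06918/0.0747 x 100 = 92.6%.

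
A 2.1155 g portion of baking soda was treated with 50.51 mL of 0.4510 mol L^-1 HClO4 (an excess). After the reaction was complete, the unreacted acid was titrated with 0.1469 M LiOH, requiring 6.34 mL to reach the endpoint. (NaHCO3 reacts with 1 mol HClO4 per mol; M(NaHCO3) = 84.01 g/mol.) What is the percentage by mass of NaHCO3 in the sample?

Total n(HClO4) added = 0.4510 x 0.05051 = 0.02278 mol.
n(LiOH) used = 0.1469 x 0.006340 = 0.0009313 mol, which equals the excess n(HClO4).
So n(HClO4) consumed by the sample = 0.02278 - 0.0009313 = 0.02185 mol.
n(NaHCO3) = 0.02185 / 1 = 0.02185 mol.
mass NaHCO3 = 0.02185 x 84.01 = 1.836 g, so %NaHCO3 = 1.836/2.1155 x 100 = 86.8%.

86.8%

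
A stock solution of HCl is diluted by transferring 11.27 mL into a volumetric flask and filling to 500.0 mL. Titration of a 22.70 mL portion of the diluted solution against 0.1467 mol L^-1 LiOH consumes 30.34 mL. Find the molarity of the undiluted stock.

8.70 M

n(LiOH) = 0.1467 x 0.03034 = 0.004451 mol.
n(HCl) in the aliquot = 0.004451 mol.
[diluted HCl] = 0.004451 / 0.02270 = 0.1961 M.
Dilution factor = 500.0/11.27 = 44.37, so [stock] = 0.1961 x 44.37 = 8.70 M.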